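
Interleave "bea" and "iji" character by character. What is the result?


Interleaving "bea" and "iji":
  Position 0: 'b' from first, 'i' from second => "bi"
  Position 1: 'e' from first, 'j' from second => "ej"
  Position 2: 'a' from first, 'i' from second => "ai"
Result: biejai

biejai


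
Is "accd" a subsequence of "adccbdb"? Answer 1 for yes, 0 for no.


Check if "accd" is a subsequence of "adccbdb"
Greedy scan:
  Position 0 ('a'): matches sub[0] = 'a'
  Position 1 ('d'): no match needed
  Position 2 ('c'): matches sub[1] = 'c'
  Position 3 ('c'): matches sub[2] = 'c'
  Position 4 ('b'): no match needed
  Position 5 ('d'): matches sub[3] = 'd'
  Position 6 ('b'): no match needed
All 4 characters matched => is a subsequence

1


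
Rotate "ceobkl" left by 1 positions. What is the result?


Input: "ceobkl", rotate left by 1
First 1 characters: "c"
Remaining characters: "eobkl"
Concatenate remaining + first: "eobkl" + "c" = "eobklc"

eobklc


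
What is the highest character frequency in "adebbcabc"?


Input: adebbcabc
Character counts:
  'a': 2
  'b': 3
  'c': 2
  'd': 1
  'e': 1
Maximum frequency: 3

3


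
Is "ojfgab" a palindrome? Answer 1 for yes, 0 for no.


Input: ojfgab
Reversed: bagfjo
  Compare pos 0 ('o') with pos 5 ('b'): MISMATCH
  Compare pos 1 ('j') with pos 4 ('a'): MISMATCH
  Compare pos 2 ('f') with pos 3 ('g'): MISMATCH
Result: not a palindrome

0


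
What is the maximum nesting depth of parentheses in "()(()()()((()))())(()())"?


Input: "()(()()()((()))())(()())"
Tracking depth:
  Position 0 '(': depth becomes 1
  Position 1 ')': depth becomes 0
  Position 2 '(': depth becomes 1
  Position 3 '(': depth becomes 2
  Position 4 ')': depth becomes 1
  Position 5 '(': depth becomes 2
  Position 6 ')': depth becomes 1
  Position 7 '(': depth becomes 2
  Position 8 ')': depth becomes 1
  Position 9 '(': depth becomes 2
  Position 10 '(': depth becomes 3
  Position 11 '(': depth becomes 4
  Position 12 ')': depth becomes 3
  Position 13 ')': depth becomes 2
  Position 14 ')': depth becomes 1
  Position 15 '(': depth becomes 2
  Position 16 ')': depth becomes 1
  Position 17 ')': depth becomes 0
  Position 18 '(': depth becomes 1
  Position 19 '(': depth becomes 2
  Position 20 ')': depth becomes 1
  Position 21 '(': depth becomes 2
  Position 22 ')': depth becomes 1
  Position 23 ')': depth becomes 0
Maximum depth reached: 4

4


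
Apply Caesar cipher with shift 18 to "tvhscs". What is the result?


Caesar cipher: shift "tvhscs" by 18
  't' (pos 19) + 18 = pos 11 = 'l'
  'v' (pos 21) + 18 = pos 13 = 'n'
  'h' (pos 7) + 18 = pos 25 = 'z'
  's' (pos 18) + 18 = pos 10 = 'k'
  'c' (pos 2) + 18 = pos 20 = 'u'
  's' (pos 18) + 18 = pos 10 = 'k'
Result: lnzkuk

lnzkuk


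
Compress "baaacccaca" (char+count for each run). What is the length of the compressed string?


Input: baaacccaca
Runs:
  'b' x 1 => "b1"
  'a' x 3 => "a3"
  'c' x 3 => "c3"
  'a' x 1 => "a1"
  'c' x 1 => "c1"
  'a' x 1 => "a1"
Compressed: "b1a3c3a1c1a1"
Compressed length: 12

12


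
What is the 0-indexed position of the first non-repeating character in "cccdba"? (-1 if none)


Input: cccdba
Character frequencies:
  'a': 1
  'b': 1
  'c': 3
  'd': 1
Scanning left to right for freq == 1:
  Position 0 ('c'): freq=3, skip
  Position 1 ('c'): freq=3, skip
  Position 2 ('c'): freq=3, skip
  Position 3 ('d'): unique! => answer = 3

3


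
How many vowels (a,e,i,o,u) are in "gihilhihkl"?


Input: gihilhihkl
Checking each character:
  'g' at position 0: consonant
  'i' at position 1: vowel (running total: 1)
  'h' at position 2: consonant
  'i' at position 3: vowel (running total: 2)
  'l' at position 4: consonant
  'h' at position 5: consonant
  'i' at position 6: vowel (running total: 3)
  'h' at position 7: consonant
  'k' at position 8: consonant
  'l' at position 9: consonant
Total vowels: 3

3


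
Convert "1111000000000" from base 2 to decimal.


Input: "1111000000000" in base 2
Positional expansion:
  Digit '1' (value 1) x 2^12 = 4096
  Digit '1' (value 1) x 2^11 = 2048
  Digit '1' (value 1) x 2^10 = 1024
  Digit '1' (value 1) x 2^9 = 512
  Digit '0' (value 0) x 2^8 = 0
  Digit '0' (value 0) x 2^7 = 0
  Digit '0' (value 0) x 2^6 = 0
  Digit '0' (value 0) x 2^5 = 0
  Digit '0' (value 0) x 2^4 = 0
  Digit '0' (value 0) x 2^3 = 0
  Digit '0' (value 0) x 2^2 = 0
  Digit '0' (value 0) x 2^1 = 0
  Digit '0' (value 0) x 2^0 = 0
Sum = 7680

7680


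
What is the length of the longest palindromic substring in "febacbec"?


Input: "febacbec"
Checking substrings for palindromes:
  No multi-char palindromic substrings found
Longest palindromic substring: "f" with length 1

1


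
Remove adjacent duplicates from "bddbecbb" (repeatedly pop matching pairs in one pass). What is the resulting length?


Input: bddbecbb
Stack-based adjacent duplicate removal:
  Read 'b': push. Stack: b
  Read 'd': push. Stack: bd
  Read 'd': matches stack top 'd' => pop. Stack: b
  Read 'b': matches stack top 'b' => pop. Stack: (empty)
  Read 'e': push. Stack: e
  Read 'c': push. Stack: ec
  Read 'b': push. Stack: ecb
  Read 'b': matches stack top 'b' => pop. Stack: ec
Final stack: "ec" (length 2)

2


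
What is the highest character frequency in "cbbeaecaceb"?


Input: cbbeaecaceb
Character counts:
  'a': 2
  'b': 3
  'c': 3
  'e': 3
Maximum frequency: 3

3


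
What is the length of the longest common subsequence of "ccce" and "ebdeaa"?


LCS of "ccce" and "ebdeaa"
DP table:
           e    b    d    e    a    a
      0    0    0    0    0    0    0
  c   0    0    0    0    0    0    0
  c   0    0    0    0    0    0    0
  c   0    0    0    0    0    0    0
  e   0    1    1    1    1    1    1
LCS length = dp[4][6] = 1

1


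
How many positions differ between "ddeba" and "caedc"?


Comparing "ddeba" and "caedc" position by position:
  Position 0: 'd' vs 'c' => DIFFER
  Position 1: 'd' vs 'a' => DIFFER
  Position 2: 'e' vs 'e' => same
  Position 3: 'b' vs 'd' => DIFFER
  Position 4: 'a' vs 'c' => DIFFER
Positions that differ: 4

4


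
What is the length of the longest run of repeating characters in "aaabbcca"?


Input: "aaabbcca"
Scanning for longest run:
  Position 1 ('a'): continues run of 'a', length=2
  Position 2 ('a'): continues run of 'a', length=3
  Position 3 ('b'): new char, reset run to 1
  Position 4 ('b'): continues run of 'b', length=2
  Position 5 ('c'): new char, reset run to 1
  Position 6 ('c'): continues run of 'c', length=2
  Position 7 ('a'): new char, reset run to 1
Longest run: 'a' with length 3

3


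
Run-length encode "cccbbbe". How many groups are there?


Input: cccbbbe
Scanning for consecutive runs:
  Group 1: 'c' x 3 (positions 0-2)
  Group 2: 'b' x 3 (positions 3-5)
  Group 3: 'e' x 1 (positions 6-6)
Total groups: 3

3


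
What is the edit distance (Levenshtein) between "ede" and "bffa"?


Computing edit distance: "ede" -> "bffa"
DP table:
           b    f    f    a
      0    1    2    3    4
  e   1    1    2    3    4
  d   2    2    2    3    4
  e   3    3    3    3    4
Edit distance = dp[3][4] = 4

4


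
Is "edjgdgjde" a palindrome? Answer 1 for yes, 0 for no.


Input: edjgdgjde
Reversed: edjgdgjde
  Compare pos 0 ('e') with pos 8 ('e'): match
  Compare pos 1 ('d') with pos 7 ('d'): match
  Compare pos 2 ('j') with pos 6 ('j'): match
  Compare pos 3 ('g') with pos 5 ('g'): match
Result: palindrome

1


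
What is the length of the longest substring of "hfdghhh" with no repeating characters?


Input: "hfdghhh"
Sliding window (track last position of each char):
  Position 0 ('h'): window [0,0] length 1 -- new best
  Position 1 ('f'): window [0,1] length 2 -- new best
  Position 2 ('d'): window [0,2] length 3 -- new best
  Position 3 ('g'): window [0,3] length 4 -- new best
  Position 4 ('h'): repeat (last at 0), move window start to 1
  Position 4 ('h'): window [1,4] length 4
  Position 5 ('h'): repeat (last at 4), move window start to 5
  Position 5 ('h'): window [5,5] length 1
  Position 6 ('h'): repeat (last at 5), move window start to 6
  Position 6 ('h'): window [6,6] length 1
Longest substring with no repeats: "hfdg" with length 4

4


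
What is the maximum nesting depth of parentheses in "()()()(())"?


Input: "()()()(())"
Tracking depth:
  Position 0 '(': depth becomes 1
  Position 1 ')': depth becomes 0
  Position 2 '(': depth becomes 1
  Position 3 ')': depth becomes 0
  Position 4 '(': depth becomes 1
  Position 5 ')': depth becomes 0
  Position 6 '(': depth becomes 1
  Position 7 '(': depth becomes 2
  Position 8 ')': depth becomes 1
  Position 9 ')': depth becomes 0
Maximum depth reached: 2

2


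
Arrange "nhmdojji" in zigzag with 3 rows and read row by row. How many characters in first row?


Zigzag "nhmdojji" into 3 rows:
Placing characters:
  'n' => row 0
  'h' => row 1
  'm' => row 2
  'd' => row 1
  'o' => row 0
  'j' => row 1
  'j' => row 2
  'i' => row 1
Rows:
  Row 0: "no"
  Row 1: "hdji"
  Row 2: "mj"
First row length: 2

2


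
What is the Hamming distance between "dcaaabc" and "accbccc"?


Comparing "dcaaabc" and "accbccc" position by position:
  Position 0: 'd' vs 'a' => differ
  Position 1: 'c' vs 'c' => same
  Position 2: 'a' vs 'c' => differ
  Position 3: 'a' vs 'b' => differ
  Position 4: 'a' vs 'c' => differ
  Position 5: 'b' vs 'c' => differ
  Position 6: 'c' vs 'c' => same
Total differences (Hamming distance): 5

5


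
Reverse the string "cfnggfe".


Input: cfnggfe
Reading characters right to left:
  Position 6: 'e'
  Position 5: 'f'
  Position 4: 'g'
  Position 3: 'g'
  Position 2: 'n'
  Position 1: 'f'
  Position 0: 'c'
Reversed: efggnfc

efggnfc


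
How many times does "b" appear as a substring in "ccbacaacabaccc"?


Searching for "b" in "ccbacaacabaccc"
Scanning each position:
  Position 0: "c" => no
  Position 1: "c" => no
  Position 2: "b" => MATCH
  Position 3: "a" => no
  Position 4: "c" => no
  Position 5: "a" => no
  Position 6: "a" => no
  Position 7: "c" => no
  Position 8: "a" => no
  Position 9: "b" => MATCH
  Position 10: "a" => no
  Position 11: "c" => no
  Position 12: "c" => no
  Position 13: "c" => no
Total occurrences: 2

2


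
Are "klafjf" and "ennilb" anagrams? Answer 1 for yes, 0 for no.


Strings: "klafjf", "ennilb"
Sorted first:  affjkl
Sorted second: beilnn
Differ at position 0: 'a' vs 'b' => not anagrams

0


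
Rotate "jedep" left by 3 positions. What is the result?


Input: "jedep", rotate left by 3
First 3 characters: "jed"
Remaining characters: "ep"
Concatenate remaining + first: "ep" + "jed" = "epjed"

epjed


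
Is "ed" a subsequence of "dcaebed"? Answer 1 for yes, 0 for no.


Check if "ed" is a subsequence of "dcaebed"
Greedy scan:
  Position 0 ('d'): no match needed
  Position 1 ('c'): no match needed
  Position 2 ('a'): no match needed
  Position 3 ('e'): matches sub[0] = 'e'
  Position 4 ('b'): no match needed
  Position 5 ('e'): no match needed
  Position 6 ('d'): matches sub[1] = 'd'
All 2 characters matched => is a subsequence

1


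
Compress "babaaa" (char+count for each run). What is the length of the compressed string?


Input: babaaa
Runs:
  'b' x 1 => "b1"
  'a' x 1 => "a1"
  'b' x 1 => "b1"
  'a' x 3 => "a3"
Compressed: "b1a1b1a3"
Compressed length: 8

8


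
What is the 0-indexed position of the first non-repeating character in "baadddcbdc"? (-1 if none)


Input: baadddcbdc
Character frequencies:
  'a': 2
  'b': 2
  'c': 2
  'd': 4
Scanning left to right for freq == 1:
  Position 0 ('b'): freq=2, skip
  Position 1 ('a'): freq=2, skip
  Position 2 ('a'): freq=2, skip
  Position 3 ('d'): freq=4, skip
  Position 4 ('d'): freq=4, skip
  Position 5 ('d'): freq=4, skip
  Position 6 ('c'): freq=2, skip
  Position 7 ('b'): freq=2, skip
  Position 8 ('d'): freq=4, skip
  Position 9 ('c'): freq=2, skip
  No unique character found => answer = -1

-1


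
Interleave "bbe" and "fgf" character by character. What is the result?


Interleaving "bbe" and "fgf":
  Position 0: 'b' from first, 'f' from second => "bf"
  Position 1: 'b' from first, 'g' from second => "bg"
  Position 2: 'e' from first, 'f' from second => "ef"
Result: bfbgef

bfbgef


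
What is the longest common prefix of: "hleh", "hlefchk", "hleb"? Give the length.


Words: hleh, hlefchk, hleb
  Position 0: all 'h' => match
  Position 1: all 'l' => match
  Position 2: all 'e' => match
  Position 3: ('h', 'f', 'b') => mismatch, stop
LCP = "hle" (length 3)

3


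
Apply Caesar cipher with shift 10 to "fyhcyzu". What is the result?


Caesar cipher: shift "fyhcyzu" by 10
  'f' (pos 5) + 10 = pos 15 = 'p'
  'y' (pos 24) + 10 = pos 8 = 'i'
  'h' (pos 7) + 10 = pos 17 = 'r'
  'c' (pos 2) + 10 = pos 12 = 'm'
  'y' (pos 24) + 10 = pos 8 = 'i'
  'z' (pos 25) + 10 = pos 9 = 'j'
  'u' (pos 20) + 10 = pos 4 = 'e'
Result: pirmije

pirmije


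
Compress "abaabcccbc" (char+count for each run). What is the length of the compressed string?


Input: abaabcccbc
Runs:
  'a' x 1 => "a1"
  'b' x 1 => "b1"
  'a' x 2 => "a2"
  'b' x 1 => "b1"
  'c' x 3 => "c3"
  'b' x 1 => "b1"
  'c' x 1 => "c1"
Compressed: "a1b1a2b1c3b1c1"
Compressed length: 14

14


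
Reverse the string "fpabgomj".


Input: fpabgomj
Reading characters right to left:
  Position 7: 'j'
  Position 6: 'm'
  Position 5: 'o'
  Position 4: 'g'
  Position 3: 'b'
  Position 2: 'a'
  Position 1: 'p'
  Position 0: 'f'
Reversed: jmogbapf

jmogbapf


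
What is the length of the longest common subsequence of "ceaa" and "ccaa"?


LCS of "ceaa" and "ccaa"
DP table:
           c    c    a    a
      0    0    0    0    0
  c   0    1    1    1    1
  e   0    1    1    1    1
  a   0    1    1    2    2
  a   0    1    1    2    3
LCS length = dp[4][4] = 3

3


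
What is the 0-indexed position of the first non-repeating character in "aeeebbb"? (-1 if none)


Input: aeeebbb
Character frequencies:
  'a': 1
  'b': 3
  'e': 3
Scanning left to right for freq == 1:
  Position 0 ('a'): unique! => answer = 0

0


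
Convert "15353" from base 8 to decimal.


Input: "15353" in base 8
Positional expansion:
  Digit '1' (value 1) x 8^4 = 4096
  Digit '5' (value 5) x 8^3 = 2560
  Digit '3' (value 3) x 8^2 = 192
  Digit '5' (value 5) x 8^1 = 40
  Digit '3' (value 3) x 8^0 = 3
Sum = 6891

6891


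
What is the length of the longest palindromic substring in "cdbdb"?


Input: "cdbdb"
Checking substrings for palindromes:
  [1:4] "dbd" (len 3) => palindrome
  [2:5] "bdb" (len 3) => palindrome
Longest palindromic substring: "dbd" with length 3

3


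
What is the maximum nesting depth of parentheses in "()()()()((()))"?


Input: "()()()()((()))"
Tracking depth:
  Position 0 '(': depth becomes 1
  Position 1 ')': depth becomes 0
  Position 2 '(': depth becomes 1
  Position 3 ')': depth becomes 0
  Position 4 '(': depth becomes 1
  Position 5 ')': depth becomes 0
  Position 6 '(': depth becomes 1
  Position 7 ')': depth becomes 0
  Position 8 '(': depth becomes 1
  Position 9 '(': depth becomes 2
  Position 10 '(': depth becomes 3
  Position 11 ')': depth becomes 2
  Position 12 ')': depth becomes 1
  Position 13 ')': depth becomes 0
Maximum depth reached: 3

3


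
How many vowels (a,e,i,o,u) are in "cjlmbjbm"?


Input: cjlmbjbm
Checking each character:
  'c' at position 0: consonant
  'j' at position 1: consonant
  'l' at position 2: consonant
  'm' at position 3: consonant
  'b' at position 4: consonant
  'j' at position 5: consonant
  'b' at position 6: consonant
  'm' at position 7: consonant
Total vowels: 0

0


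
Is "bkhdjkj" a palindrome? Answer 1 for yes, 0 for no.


Input: bkhdjkj
Reversed: jkjdhkb
  Compare pos 0 ('b') with pos 6 ('j'): MISMATCH
  Compare pos 1 ('k') with pos 5 ('k'): match
  Compare pos 2 ('h') with pos 4 ('j'): MISMATCH
Result: not a palindrome

0


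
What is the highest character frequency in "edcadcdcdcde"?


Input: edcadcdcdcde
Character counts:
  'a': 1
  'c': 4
  'd': 5
  'e': 2
Maximum frequency: 5

5


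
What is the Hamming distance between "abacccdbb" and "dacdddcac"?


Comparing "abacccdbb" and "dacdddcac" position by position:
  Position 0: 'a' vs 'd' => differ
  Position 1: 'b' vs 'a' => differ
  Position 2: 'a' vs 'c' => differ
  Position 3: 'c' vs 'd' => differ
  Position 4: 'c' vs 'd' => differ
  Position 5: 'c' vs 'd' => differ
  Position 6: 'd' vs 'c' => differ
  Position 7: 'b' vs 'a' => differ
  Position 8: 'b' vs 'c' => differ
Total differences (Hamming distance): 9

9


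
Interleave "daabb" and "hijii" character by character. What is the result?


Interleaving "daabb" and "hijii":
  Position 0: 'd' from first, 'h' from second => "dh"
  Position 1: 'a' from first, 'i' from second => "ai"
  Position 2: 'a' from first, 'j' from second => "aj"
  Position 3: 'b' from first, 'i' from second => "bi"
  Position 4: 'b' from first, 'i' from second => "bi"
Result: dhaiajbibi

dhaiajbibi


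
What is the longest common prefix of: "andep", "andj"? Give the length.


Words: andep, andj
  Position 0: all 'a' => match
  Position 1: all 'n' => match
  Position 2: all 'd' => match
  Position 3: ('e', 'j') => mismatch, stop
LCP = "and" (length 3)

3


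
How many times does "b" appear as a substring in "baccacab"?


Searching for "b" in "baccacab"
Scanning each position:
  Position 0: "b" => MATCH
  Position 1: "a" => no
  Position 2: "c" => no
  Position 3: "c" => no
  Position 4: "a" => no
  Position 5: "c" => no
  Position 6: "a" => no
  Position 7: "b" => MATCH
Total occurrences: 2

2


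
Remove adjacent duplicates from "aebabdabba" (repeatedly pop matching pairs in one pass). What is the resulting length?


Input: aebabdabba
Stack-based adjacent duplicate removal:
  Read 'a': push. Stack: a
  Read 'e': push. Stack: ae
  Read 'b': push. Stack: aeb
  Read 'a': push. Stack: aeba
  Read 'b': push. Stack: aebab
  Read 'd': push. Stack: aebabd
  Read 'a': push. Stack: aebabda
  Read 'b': push. Stack: aebabdab
  Read 'b': matches stack top 'b' => pop. Stack: aebabda
  Read 'a': matches stack top 'a' => pop. Stack: aebabd
Final stack: "aebabd" (length 6)

6


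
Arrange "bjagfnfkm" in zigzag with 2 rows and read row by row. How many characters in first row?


Zigzag "bjagfnfkm" into 2 rows:
Placing characters:
  'b' => row 0
  'j' => row 1
  'a' => row 0
  'g' => row 1
  'f' => row 0
  'n' => row 1
  'f' => row 0
  'k' => row 1
  'm' => row 0
Rows:
  Row 0: "baffm"
  Row 1: "jgnk"
First row length: 5

5


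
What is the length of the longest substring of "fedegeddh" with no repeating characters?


Input: "fedegeddh"
Sliding window (track last position of each char):
  Position 0 ('f'): window [0,0] length 1 -- new best
  Position 1 ('e'): window [0,1] length 2 -- new best
  Position 2 ('d'): window [0,2] length 3 -- new best
  Position 3 ('e'): repeat (last at 1), move window start to 2
  Position 3 ('e'): window [2,3] length 2
  Position 4 ('g'): window [2,4] length 3
  Position 5 ('e'): repeat (last at 3), move window start to 4
  Position 5 ('e'): window [4,5] length 2
  Position 6 ('d'): window [4,6] length 3
  Position 7 ('d'): repeat (last at 6), move window start to 7
  Position 7 ('d'): window [7,7] length 1
  Position 8 ('h'): window [7,8] length 2
Longest substring with no repeats: "fed" with length 3

3


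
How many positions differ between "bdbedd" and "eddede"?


Comparing "bdbedd" and "eddede" position by position:
  Position 0: 'b' vs 'e' => DIFFER
  Position 1: 'd' vs 'd' => same
  Position 2: 'b' vs 'd' => DIFFER
  Position 3: 'e' vs 'e' => same
  Position 4: 'd' vs 'd' => same
  Position 5: 'd' vs 'e' => DIFFER
Positions that differ: 3

3


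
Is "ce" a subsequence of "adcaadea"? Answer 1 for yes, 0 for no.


Check if "ce" is a subsequence of "adcaadea"
Greedy scan:
  Position 0 ('a'): no match needed
  Position 1 ('d'): no match needed
  Position 2 ('c'): matches sub[0] = 'c'
  Position 3 ('a'): no match needed
  Position 4 ('a'): no match needed
  Position 5 ('d'): no match needed
  Position 6 ('e'): matches sub[1] = 'e'
  Position 7 ('a'): no match needed
All 2 characters matched => is a subsequence

1


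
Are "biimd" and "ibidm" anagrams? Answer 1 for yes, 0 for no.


Strings: "biimd", "ibidm"
Sorted first:  bdiim
Sorted second: bdiim
Sorted forms match => anagrams

1


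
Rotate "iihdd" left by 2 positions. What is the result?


Input: "iihdd", rotate left by 2
First 2 characters: "ii"
Remaining characters: "hdd"
Concatenate remaining + first: "hdd" + "ii" = "hddii"

hddii


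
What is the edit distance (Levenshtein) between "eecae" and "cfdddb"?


Computing edit distance: "eecae" -> "cfdddb"
DP table:
           c    f    d    d    d    b
      0    1    2    3    4    5    6
  e   1    1    2    3    4    5    6
  e   2    2    2    3    4    5    6
  c   3    2    3    3    4    5    6
  a   4    3    3    4    4    5    6
  e   5    4    4    4    5    5    6
Edit distance = dp[5][6] = 6

6


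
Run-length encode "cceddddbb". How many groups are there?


Input: cceddddbb
Scanning for consecutive runs:
  Group 1: 'c' x 2 (positions 0-1)
  Group 2: 'e' x 1 (positions 2-2)
  Group 3: 'd' x 4 (positions 3-6)
  Group 4: 'b' x 2 (positions 7-8)
Total groups: 4

4


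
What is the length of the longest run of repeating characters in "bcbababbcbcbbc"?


Input: "bcbababbcbcbbc"
Scanning for longest run:
  Position 1 ('c'): new char, reset run to 1
  Position 2 ('b'): new char, reset run to 1
  Position 3 ('a'): new char, reset run to 1
  Position 4 ('b'): new char, reset run to 1
  Position 5 ('a'): new char, reset run to 1
  Position 6 ('b'): new char, reset run to 1
  Position 7 ('b'): continues run of 'b', length=2
  Position 8 ('c'): new char, reset run to 1
  Position 9 ('b'): new char, reset run to 1
  Position 10 ('c'): new char, reset run to 1
  Position 11 ('b'): new char, reset run to 1
  Position 12 ('b'): continues run of 'b', length=2
  Position 13 ('c'): new char, reset run to 1
Longest run: 'b' with length 2

2


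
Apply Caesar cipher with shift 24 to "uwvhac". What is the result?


Caesar cipher: shift "uwvhac" by 24
  'u' (pos 20) + 24 = pos 18 = 's'
  'w' (pos 22) + 24 = pos 20 = 'u'
  'v' (pos 21) + 24 = pos 19 = 't'
  'h' (pos 7) + 24 = pos 5 = 'f'
  'a' (pos 0) + 24 = pos 24 = 'y'
  'c' (pos 2) + 24 = pos 0 = 'a'
Result: sutfya

sutfya


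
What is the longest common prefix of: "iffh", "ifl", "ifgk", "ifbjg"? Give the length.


Words: iffh, ifl, ifgk, ifbjg
  Position 0: all 'i' => match
  Position 1: all 'f' => match
  Position 2: ('f', 'l', 'g', 'b') => mismatch, stop
LCP = "if" (length 2)

2


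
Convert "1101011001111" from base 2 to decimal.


Input: "1101011001111" in base 2
Positional expansion:
  Digit '1' (value 1) x 2^12 = 4096
  Digit '1' (value 1) x 2^11 = 2048
  Digit '0' (value 0) x 2^10 = 0
  Digit '1' (value 1) x 2^9 = 512
  Digit '0' (value 0) x 2^8 = 0
  Digit '1' (value 1) x 2^7 = 128
  Digit '1' (value 1) x 2^6 = 64
  Digit '0' (value 0) x 2^5 = 0
  Digit '0' (value 0) x 2^4 = 0
  Digit '1' (value 1) x 2^3 = 8
  Digit '1' (value 1) x 2^2 = 4
  Digit '1' (value 1) x 2^1 = 2
  Digit '1' (value 1) x 2^0 = 1
Sum = 6863

6863


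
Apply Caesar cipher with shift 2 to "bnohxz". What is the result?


Caesar cipher: shift "bnohxz" by 2
  'b' (pos 1) + 2 = pos 3 = 'd'
  'n' (pos 13) + 2 = pos 15 = 'p'
  'o' (pos 14) + 2 = pos 16 = 'q'
  'h' (pos 7) + 2 = pos 9 = 'j'
  'x' (pos 23) + 2 = pos 25 = 'z'
  'z' (pos 25) + 2 = pos 1 = 'b'
Result: dpqjzb

dpqjzb


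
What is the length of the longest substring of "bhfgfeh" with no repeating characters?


Input: "bhfgfeh"
Sliding window (track last position of each char):
  Position 0 ('b'): window [0,0] length 1 -- new best
  Position 1 ('h'): window [0,1] length 2 -- new best
  Position 2 ('f'): window [0,2] length 3 -- new best
  Position 3 ('g'): window [0,3] length 4 -- new best
  Position 4 ('f'): repeat (last at 2), move window start to 3
  Position 4 ('f'): window [3,4] length 2
  Position 5 ('e'): window [3,5] length 3
  Position 6 ('h'): window [3,6] length 4
Longest substring with no repeats: "bhfg" with length 4

4


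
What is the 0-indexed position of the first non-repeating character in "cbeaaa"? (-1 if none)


Input: cbeaaa
Character frequencies:
  'a': 3
  'b': 1
  'c': 1
  'e': 1
Scanning left to right for freq == 1:
  Position 0 ('c'): unique! => answer = 0

0


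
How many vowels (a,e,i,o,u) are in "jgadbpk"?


Input: jgadbpk
Checking each character:
  'j' at position 0: consonant
  'g' at position 1: consonant
  'a' at position 2: vowel (running total: 1)
  'd' at position 3: consonant
  'b' at position 4: consonant
  'p' at position 5: consonant
  'k' at position 6: consonant
Total vowels: 1

1


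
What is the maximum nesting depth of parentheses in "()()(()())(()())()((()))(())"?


Input: "()()(()())(()())()((()))(())"
Tracking depth:
  Position 0 '(': depth becomes 1
  Position 1 ')': depth becomes 0
  Position 2 '(': depth becomes 1
  Position 3 ')': depth becomes 0
  Position 4 '(': depth becomes 1
  Position 5 '(': depth becomes 2
  Position 6 ')': depth becomes 1
  Position 7 '(': depth becomes 2
  Position 8 ')': depth becomes 1
  Position 9 ')': depth becomes 0
  Position 10 '(': depth becomes 1
  Position 11 '(': depth becomes 2
  Position 12 ')': depth becomes 1
  Position 13 '(': depth becomes 2
  Position 14 ')': depth becomes 1
  Position 15 ')': depth becomes 0
  Position 16 '(': depth becomes 1
  Position 17 ')': depth becomes 0
  Position 18 '(': depth becomes 1
  Position 19 '(': depth becomes 2
  Position 20 '(': depth becomes 3
  Position 21 ')': depth becomes 2
  Position 22 ')': depth becomes 1
  Position 23 ')': depth becomes 0
  Position 24 '(': depth becomes 1
  Position 25 '(': depth becomes 2
  Position 26 ')': depth becomes 1
  Position 27 ')': depth becomes 0
Maximum depth reached: 3

3


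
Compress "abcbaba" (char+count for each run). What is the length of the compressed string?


Input: abcbaba
Runs:
  'a' x 1 => "a1"
  'b' x 1 => "b1"
  'c' x 1 => "c1"
  'b' x 1 => "b1"
  'a' x 1 => "a1"
  'b' x 1 => "b1"
  'a' x 1 => "a1"
Compressed: "a1b1c1b1a1b1a1"
Compressed length: 14

14


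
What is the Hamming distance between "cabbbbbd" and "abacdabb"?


Comparing "cabbbbbd" and "abacdabb" position by position:
  Position 0: 'c' vs 'a' => differ
  Position 1: 'a' vs 'b' => differ
  Position 2: 'b' vs 'a' => differ
  Position 3: 'b' vs 'c' => differ
  Position 4: 'b' vs 'd' => differ
  Position 5: 'b' vs 'a' => differ
  Position 6: 'b' vs 'b' => same
  Position 7: 'd' vs 'b' => differ
Total differences (Hamming distance): 7

7


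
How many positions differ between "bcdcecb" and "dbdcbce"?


Comparing "bcdcecb" and "dbdcbce" position by position:
  Position 0: 'b' vs 'd' => DIFFER
  Position 1: 'c' vs 'b' => DIFFER
  Position 2: 'd' vs 'd' => same
  Position 3: 'c' vs 'c' => same
  Position 4: 'e' vs 'b' => DIFFER
  Position 5: 'c' vs 'c' => same
  Position 6: 'b' vs 'e' => DIFFER
Positions that differ: 4

4


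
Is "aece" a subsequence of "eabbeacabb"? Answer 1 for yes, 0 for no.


Check if "aece" is a subsequence of "eabbeacabb"
Greedy scan:
  Position 0 ('e'): no match needed
  Position 1 ('a'): matches sub[0] = 'a'
  Position 2 ('b'): no match needed
  Position 3 ('b'): no match needed
  Position 4 ('e'): matches sub[1] = 'e'
  Position 5 ('a'): no match needed
  Position 6 ('c'): matches sub[2] = 'c'
  Position 7 ('a'): no match needed
  Position 8 ('b'): no match needed
  Position 9 ('b'): no match needed
Only matched 3/4 characters => not a subsequence

0


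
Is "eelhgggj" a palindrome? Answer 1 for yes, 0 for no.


Input: eelhgggj
Reversed: jggghlee
  Compare pos 0 ('e') with pos 7 ('j'): MISMATCH
  Compare pos 1 ('e') with pos 6 ('g'): MISMATCH
  Compare pos 2 ('l') with pos 5 ('g'): MISMATCH
  Compare pos 3 ('h') with pos 4 ('g'): MISMATCH
Result: not a palindrome

0


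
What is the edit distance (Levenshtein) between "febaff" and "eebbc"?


Computing edit distance: "febaff" -> "eebbc"
DP table:
           e    e    b    b    c
      0    1    2    3    4    5
  f   1    1    2    3    4    5
  e   2    1    1    2    3    4
  b   3    2    2    1    2    3
  a   4    3    3    2    2    3
  f   5    4    4    3    3    3
  f   6    5    5    4    4    4
Edit distance = dp[6][5] = 4

4


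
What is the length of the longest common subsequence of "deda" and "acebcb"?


LCS of "deda" and "acebcb"
DP table:
           a    c    e    b    c    b
      0    0    0    0    0    0    0
  d   0    0    0    0    0    0    0
  e   0    0    0    1    1    1    1
  d   0    0    0    1    1    1    1
  a   0    1    1    1    1    1    1
LCS length = dp[4][6] = 1

1


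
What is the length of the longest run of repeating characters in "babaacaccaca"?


Input: "babaacaccaca"
Scanning for longest run:
  Position 1 ('a'): new char, reset run to 1
  Position 2 ('b'): new char, reset run to 1
  Position 3 ('a'): new char, reset run to 1
  Position 4 ('a'): continues run of 'a', length=2
  Position 5 ('c'): new char, reset run to 1
  Position 6 ('a'): new char, reset run to 1
  Position 7 ('c'): new char, reset run to 1
  Position 8 ('c'): continues run of 'c', length=2
  Position 9 ('a'): new char, reset run to 1
  Position 10 ('c'): new char, reset run to 1
  Position 11 ('a'): new char, reset run to 1
Longest run: 'a' with length 2

2


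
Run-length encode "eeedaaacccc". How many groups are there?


Input: eeedaaacccc
Scanning for consecutive runs:
  Group 1: 'e' x 3 (positions 0-2)
  Group 2: 'd' x 1 (positions 3-3)
  Group 3: 'a' x 3 (positions 4-6)
  Group 4: 'c' x 4 (positions 7-10)
Total groups: 4

4


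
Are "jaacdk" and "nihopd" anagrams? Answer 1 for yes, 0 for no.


Strings: "jaacdk", "nihopd"
Sorted first:  aacdjk
Sorted second: dhinop
Differ at position 0: 'a' vs 'd' => not anagrams

0


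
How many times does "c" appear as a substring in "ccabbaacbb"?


Searching for "c" in "ccabbaacbb"
Scanning each position:
  Position 0: "c" => MATCH
  Position 1: "c" => MATCH
  Position 2: "a" => no
  Position 3: "b" => no
  Position 4: "b" => no
  Position 5: "a" => no
  Position 6: "a" => no
  Position 7: "c" => MATCH
  Position 8: "b" => no
  Position 9: "b" => no
Total occurrences: 3

3


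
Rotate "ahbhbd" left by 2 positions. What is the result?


Input: "ahbhbd", rotate left by 2
First 2 characters: "ah"
Remaining characters: "bhbd"
Concatenate remaining + first: "bhbd" + "ah" = "bhbdah"

bhbdah


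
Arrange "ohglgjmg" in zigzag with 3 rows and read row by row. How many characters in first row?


Zigzag "ohglgjmg" into 3 rows:
Placing characters:
  'o' => row 0
  'h' => row 1
  'g' => row 2
  'l' => row 1
  'g' => row 0
  'j' => row 1
  'm' => row 2
  'g' => row 1
Rows:
  Row 0: "og"
  Row 1: "hljg"
  Row 2: "gm"
First row length: 2

2


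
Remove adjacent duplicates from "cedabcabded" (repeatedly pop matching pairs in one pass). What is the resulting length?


Input: cedabcabded
Stack-based adjacent duplicate removal:
  Read 'c': push. Stack: c
  Read 'e': push. Stack: ce
  Read 'd': push. Stack: ced
  Read 'a': push. Stack: ceda
  Read 'b': push. Stack: cedab
  Read 'c': push. Stack: cedabc
  Read 'a': push. Stack: cedabca
  Read 'b': push. Stack: cedabcab
  Read 'd': push. Stack: cedabcabd
  Read 'e': push. Stack: cedabcabde
  Read 'd': push. Stack: cedabcabded
Final stack: "cedabcabded" (length 11)

11


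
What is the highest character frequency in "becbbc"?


Input: becbbc
Character counts:
  'b': 3
  'c': 2
  'e': 1
Maximum frequency: 3

3


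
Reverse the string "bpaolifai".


Input: bpaolifai
Reading characters right to left:
  Position 8: 'i'
  Position 7: 'a'
  Position 6: 'f'
  Position 5: 'i'
  Position 4: 'l'
  Position 3: 'o'
  Position 2: 'a'
  Position 1: 'p'
  Position 0: 'b'
Reversed: iafiloapb

iafiloapb


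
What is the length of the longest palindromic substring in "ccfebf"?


Input: "ccfebf"
Checking substrings for palindromes:
  [0:2] "cc" (len 2) => palindrome
Longest palindromic substring: "cc" with length 2

2


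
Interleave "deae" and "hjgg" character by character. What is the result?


Interleaving "deae" and "hjgg":
  Position 0: 'd' from first, 'h' from second => "dh"
  Position 1: 'e' from first, 'j' from second => "ej"
  Position 2: 'a' from first, 'g' from second => "ag"
  Position 3: 'e' from first, 'g' from second => "eg"
Result: dhejageg

dhejageg


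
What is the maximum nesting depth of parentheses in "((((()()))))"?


Input: "((((()()))))"
Tracking depth:
  Position 0 '(': depth becomes 1
  Position 1 '(': depth becomes 2
  Position 2 '(': depth becomes 3
  Position 3 '(': depth becomes 4
  Position 4 '(': depth becomes 5
  Position 5 ')': depth becomes 4
  Position 6 '(': depth becomes 5
  Position 7 ')': depth becomes 4
  Position 8 ')': depth becomes 3
  Position 9 ')': depth becomes 2
  Position 10 ')': depth becomes 1
  Position 11 ')': depth becomes 0
Maximum depth reached: 5

5


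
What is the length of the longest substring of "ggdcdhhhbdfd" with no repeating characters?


Input: "ggdcdhhhbdfd"
Sliding window (track last position of each char):
  Position 0 ('g'): window [0,0] length 1 -- new best
  Position 1 ('g'): repeat (last at 0), move window start to 1
  Position 1 ('g'): window [1,1] length 1
  Position 2 ('d'): window [1,2] length 2 -- new best
  Position 3 ('c'): window [1,3] length 3 -- new best
  Position 4 ('d'): repeat (last at 2), move window start to 3
  Position 4 ('d'): window [3,4] length 2
  Position 5 ('h'): window [3,5] length 3
  Position 6 ('h'): repeat (last at 5), move window start to 6
  Position 6 ('h'): window [6,6] length 1
  Position 7 ('h'): repeat (last at 6), move window start to 7
  Position 7 ('h'): window [7,7] length 1
  Position 8 ('b'): window [7,8] length 2
  Position 9 ('d'): window [7,9] length 3
  Position 10 ('f'): window [7,10] length 4 -- new best
  Position 11 ('d'): repeat (last at 9), move window start to 10
  Position 11 ('d'): window [10,11] length 2
Longest substring with no repeats: "hbdf" with length 4

4


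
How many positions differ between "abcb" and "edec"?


Comparing "abcb" and "edec" position by position:
  Position 0: 'a' vs 'e' => DIFFER
  Position 1: 'b' vs 'd' => DIFFER
  Position 2: 'c' vs 'e' => DIFFER
  Position 3: 'b' vs 'c' => DIFFER
Positions that differ: 4

4


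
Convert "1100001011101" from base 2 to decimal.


Input: "1100001011101" in base 2
Positional expansion:
  Digit '1' (value 1) x 2^12 = 4096
  Digit '1' (value 1) x 2^11 = 2048
  Digit '0' (value 0) x 2^10 = 0
  Digit '0' (value 0) x 2^9 = 0
  Digit '0' (value 0) x 2^8 = 0
  Digit '0' (value 0) x 2^7 = 0
  Digit '1' (value 1) x 2^6 = 64
  Digit '0' (value 0) x 2^5 = 0
  Digit '1' (value 1) x 2^4 = 16
  Digit '1' (value 1) x 2^3 = 8
  Digit '1' (value 1) x 2^2 = 4
  Digit '0' (value 0) x 2^1 = 0
  Digit '1' (value 1) x 2^0 = 1
Sum = 6237

6237


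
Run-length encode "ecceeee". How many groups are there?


Input: ecceeee
Scanning for consecutive runs:
  Group 1: 'e' x 1 (positions 0-0)
  Group 2: 'c' x 2 (positions 1-2)
  Group 3: 'e' x 4 (positions 3-6)
Total groups: 3

3


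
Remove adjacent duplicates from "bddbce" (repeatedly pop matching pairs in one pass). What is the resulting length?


Input: bddbce
Stack-based adjacent duplicate removal:
  Read 'b': push. Stack: b
  Read 'd': push. Stack: bd
  Read 'd': matches stack top 'd' => pop. Stack: b
  Read 'b': matches stack top 'b' => pop. Stack: (empty)
  Read 'c': push. Stack: c
  Read 'e': push. Stack: ce
Final stack: "ce" (length 2)

2


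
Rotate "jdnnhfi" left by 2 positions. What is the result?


Input: "jdnnhfi", rotate left by 2
First 2 characters: "jd"
Remaining characters: "nnhfi"
Concatenate remaining + first: "nnhfi" + "jd" = "nnhfijd"

nnhfijd


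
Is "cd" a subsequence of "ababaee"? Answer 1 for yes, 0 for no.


Check if "cd" is a subsequence of "ababaee"
Greedy scan:
  Position 0 ('a'): no match needed
  Position 1 ('b'): no match needed
  Position 2 ('a'): no match needed
  Position 3 ('b'): no match needed
  Position 4 ('a'): no match needed
  Position 5 ('e'): no match needed
  Position 6 ('e'): no match needed
Only matched 0/2 characters => not a subsequence

0


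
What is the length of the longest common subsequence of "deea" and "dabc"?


LCS of "deea" and "dabc"
DP table:
           d    a    b    c
      0    0    0    0    0
  d   0    1    1    1    1
  e   0    1    1    1    1
  e   0    1    1    1    1
  a   0    1    2    2    2
LCS length = dp[4][4] = 2

2


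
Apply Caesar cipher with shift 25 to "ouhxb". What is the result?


Caesar cipher: shift "ouhxb" by 25
  'o' (pos 14) + 25 = pos 13 = 'n'
  'u' (pos 20) + 25 = pos 19 = 't'
  'h' (pos 7) + 25 = pos 6 = 'g'
  'x' (pos 23) + 25 = pos 22 = 'w'
  'b' (pos 1) + 25 = pos 0 = 'a'
Result: ntgwa

ntgwa


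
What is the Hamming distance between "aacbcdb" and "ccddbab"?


Comparing "aacbcdb" and "ccddbab" position by position:
  Position 0: 'a' vs 'c' => differ
  Position 1: 'a' vs 'c' => differ
  Position 2: 'c' vs 'd' => differ
  Position 3: 'b' vs 'd' => differ
  Position 4: 'c' vs 'b' => differ
  Position 5: 'd' vs 'a' => differ
  Position 6: 'b' vs 'b' => same
Total differences (Hamming distance): 6

6


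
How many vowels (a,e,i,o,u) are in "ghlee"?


Input: ghlee
Checking each character:
  'g' at position 0: consonant
  'h' at position 1: consonant
  'l' at position 2: consonant
  'e' at position 3: vowel (running total: 1)
  'e' at position 4: vowel (running total: 2)
Total vowels: 2

2


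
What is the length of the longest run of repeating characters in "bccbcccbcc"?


Input: "bccbcccbcc"
Scanning for longest run:
  Position 1 ('c'): new char, reset run to 1
  Position 2 ('c'): continues run of 'c', length=2
  Position 3 ('b'): new char, reset run to 1
  Position 4 ('c'): new char, reset run to 1
  Position 5 ('c'): continues run of 'c', length=2
  Position 6 ('c'): continues run of 'c', length=3
  Position 7 ('b'): new char, reset run to 1
  Position 8 ('c'): new char, reset run to 1
  Position 9 ('c'): continues run of 'c', length=2
Longest run: 'c' with length 3

3


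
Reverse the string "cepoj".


Input: cepoj
Reading characters right to left:
  Position 4: 'j'
  Position 3: 'o'
  Position 2: 'p'
  Position 1: 'e'
  Position 0: 'c'
Reversed: jopec

jopec


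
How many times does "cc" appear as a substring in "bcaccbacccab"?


Searching for "cc" in "bcaccbacccab"
Scanning each position:
  Position 0: "bc" => no
  Position 1: "ca" => no
  Position 2: "ac" => no
  Position 3: "cc" => MATCH
  Position 4: "cb" => no
  Position 5: "ba" => no
  Position 6: "ac" => no
  Position 7: "cc" => MATCH
  Position 8: "cc" => MATCH
  Position 9: "ca" => no
  Position 10: "ab" => no
Total occurrences: 3

3


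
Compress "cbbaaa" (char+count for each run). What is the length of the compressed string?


Input: cbbaaa
Runs:
  'c' x 1 => "c1"
  'b' x 2 => "b2"
  'a' x 3 => "a3"
Compressed: "c1b2a3"
Compressed length: 6

6


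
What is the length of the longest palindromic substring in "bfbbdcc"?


Input: "bfbbdcc"
Checking substrings for palindromes:
  [0:3] "bfb" (len 3) => palindrome
  [2:4] "bb" (len 2) => palindrome
  [5:7] "cc" (len 2) => palindrome
Longest palindromic substring: "bfb" with length 3

3


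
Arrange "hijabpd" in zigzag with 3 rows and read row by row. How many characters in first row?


Zigzag "hijabpd" into 3 rows:
Placing characters:
  'h' => row 0
  'i' => row 1
  'j' => row 2
  'a' => row 1
  'b' => row 0
  'p' => row 1
  'd' => row 2
Rows:
  Row 0: "hb"
  Row 1: "iap"
  Row 2: "jd"
First row length: 2

2


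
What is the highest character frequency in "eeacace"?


Input: eeacace
Character counts:
  'a': 2
  'c': 2
  'e': 3
Maximum frequency: 3

3


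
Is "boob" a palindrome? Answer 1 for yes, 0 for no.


Input: boob
Reversed: boob
  Compare pos 0 ('b') with pos 3 ('b'): match
  Compare pos 1 ('o') with pos 2 ('o'): match
Result: palindrome

1
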